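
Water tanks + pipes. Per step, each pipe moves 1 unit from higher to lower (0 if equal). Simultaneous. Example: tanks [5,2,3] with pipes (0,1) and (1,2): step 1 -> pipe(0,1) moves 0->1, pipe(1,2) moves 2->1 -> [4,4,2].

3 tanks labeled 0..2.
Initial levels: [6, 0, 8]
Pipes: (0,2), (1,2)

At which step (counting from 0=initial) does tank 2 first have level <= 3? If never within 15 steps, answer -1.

Step 1: flows [2->0,2->1] -> levels [7 1 6]
Step 2: flows [0->2,2->1] -> levels [6 2 6]
Step 3: flows [0=2,2->1] -> levels [6 3 5]
Step 4: flows [0->2,2->1] -> levels [5 4 5]
Step 5: flows [0=2,2->1] -> levels [5 5 4]
Step 6: flows [0->2,1->2] -> levels [4 4 6]
Step 7: flows [2->0,2->1] -> levels [5 5 4]
  -> period-2 cycle (repeats step 5); tank 2 never drops to <=3
Tank 2 never reaches <=3 within 15 steps

Answer: -1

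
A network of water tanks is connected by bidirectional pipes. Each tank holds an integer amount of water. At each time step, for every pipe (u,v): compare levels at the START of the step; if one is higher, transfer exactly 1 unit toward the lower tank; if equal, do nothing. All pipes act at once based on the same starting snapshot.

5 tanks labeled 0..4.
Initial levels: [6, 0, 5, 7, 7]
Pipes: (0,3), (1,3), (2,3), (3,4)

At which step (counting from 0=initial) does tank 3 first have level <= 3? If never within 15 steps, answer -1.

Step 1: flows [3->0,3->1,3->2,3=4] -> levels [7 1 6 4 7]
Step 2: flows [0->3,3->1,2->3,4->3] -> levels [6 2 5 6 6]
Step 3: flows [0=3,3->1,3->2,3=4] -> levels [6 3 6 4 6]
Step 4: flows [0->3,3->1,2->3,4->3] -> levels [5 4 5 6 5]
Step 5: flows [3->0,3->1,3->2,3->4] -> levels [6 5 6 2 6]
Tank 3 first reaches <=3 at step 5

Answer: 5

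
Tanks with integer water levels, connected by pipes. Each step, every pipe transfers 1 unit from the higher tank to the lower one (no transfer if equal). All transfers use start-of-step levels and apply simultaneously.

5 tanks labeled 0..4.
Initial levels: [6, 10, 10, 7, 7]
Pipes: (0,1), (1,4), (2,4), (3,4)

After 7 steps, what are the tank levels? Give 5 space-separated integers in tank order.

Step 1: flows [1->0,1->4,2->4,3=4] -> levels [7 8 9 7 9]
Step 2: flows [1->0,4->1,2=4,4->3] -> levels [8 8 9 8 7]
Step 3: flows [0=1,1->4,2->4,3->4] -> levels [8 7 8 7 10]
Step 4: flows [0->1,4->1,4->2,4->3] -> levels [7 9 9 8 7]
Step 5: flows [1->0,1->4,2->4,3->4] -> levels [8 7 8 7 10]
  -> period-2 cycle: step 5 state = step 3 state
  -> state at step 7: (7-3) mod 2 = 0, same as step 3 -> [8 7 8 7 10]

Answer: 8 7 8 7 10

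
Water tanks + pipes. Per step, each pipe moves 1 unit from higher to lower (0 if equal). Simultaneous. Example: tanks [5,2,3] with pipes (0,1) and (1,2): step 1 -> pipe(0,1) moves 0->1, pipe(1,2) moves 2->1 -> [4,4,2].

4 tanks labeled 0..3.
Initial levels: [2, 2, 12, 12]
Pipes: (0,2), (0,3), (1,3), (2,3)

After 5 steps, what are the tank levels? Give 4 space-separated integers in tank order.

Step 1: flows [2->0,3->0,3->1,2=3] -> levels [4 3 11 10]
Step 2: flows [2->0,3->0,3->1,2->3] -> levels [6 4 9 9]
Step 3: flows [2->0,3->0,3->1,2=3] -> levels [8 5 8 7]
Step 4: flows [0=2,0->3,3->1,2->3] -> levels [7 6 7 8]
Step 5: flows [0=2,3->0,3->1,3->2] -> levels [8 7 8 5]

Answer: 8 7 8 5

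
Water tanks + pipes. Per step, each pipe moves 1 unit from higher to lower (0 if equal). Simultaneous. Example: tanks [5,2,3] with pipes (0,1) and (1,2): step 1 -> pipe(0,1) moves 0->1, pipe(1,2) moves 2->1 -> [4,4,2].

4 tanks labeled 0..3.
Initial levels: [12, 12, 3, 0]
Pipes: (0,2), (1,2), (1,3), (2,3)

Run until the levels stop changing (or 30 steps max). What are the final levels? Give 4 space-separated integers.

Answer: 6 6 9 6

Derivation:
Step 1: flows [0->2,1->2,1->3,2->3] -> levels [11 10 4 2]
Step 2: flows [0->2,1->2,1->3,2->3] -> levels [10 8 5 4]
Step 3: flows [0->2,1->2,1->3,2->3] -> levels [9 6 6 6]
Step 4: flows [0->2,1=2,1=3,2=3] -> levels [8 6 7 6]
Step 5: flows [0->2,2->1,1=3,2->3] -> levels [7 7 6 7]
Step 6: flows [0->2,1->2,1=3,3->2] -> levels [6 6 9 6]
Step 7: flows [2->0,2->1,1=3,2->3] -> levels [7 7 6 7]
  -> period-2 cycle: step 7 state = step 5 state; never stabilizes
  -> state at step 30: (30-5) mod 2 = 1, same as step 6 -> [6 6 9 6]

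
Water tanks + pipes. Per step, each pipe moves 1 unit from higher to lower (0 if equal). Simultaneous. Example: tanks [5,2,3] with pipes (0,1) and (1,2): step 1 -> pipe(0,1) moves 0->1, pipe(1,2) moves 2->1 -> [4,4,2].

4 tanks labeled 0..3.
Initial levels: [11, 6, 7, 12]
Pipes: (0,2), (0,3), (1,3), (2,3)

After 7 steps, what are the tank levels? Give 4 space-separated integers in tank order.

Step 1: flows [0->2,3->0,3->1,3->2] -> levels [11 7 9 9]
Step 2: flows [0->2,0->3,3->1,2=3] -> levels [9 8 10 9]
Step 3: flows [2->0,0=3,3->1,2->3] -> levels [10 9 8 9]
Step 4: flows [0->2,0->3,1=3,3->2] -> levels [8 9 10 9]
Step 5: flows [2->0,3->0,1=3,2->3] -> levels [10 9 8 9]
  -> period-2 cycle: step 5 state = step 3 state
  -> state at step 7: (7-3) mod 2 = 0, same as step 3 -> [10 9 8 9]

Answer: 10 9 8 9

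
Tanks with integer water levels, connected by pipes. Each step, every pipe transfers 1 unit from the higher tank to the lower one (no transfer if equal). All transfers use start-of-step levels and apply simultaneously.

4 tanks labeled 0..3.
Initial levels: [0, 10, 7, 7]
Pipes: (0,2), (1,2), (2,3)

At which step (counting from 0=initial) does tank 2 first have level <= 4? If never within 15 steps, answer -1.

Answer: 6

Derivation:
Step 1: flows [2->0,1->2,2=3] -> levels [1 9 7 7]
Step 2: flows [2->0,1->2,2=3] -> levels [2 8 7 7]
Step 3: flows [2->0,1->2,2=3] -> levels [3 7 7 7]
Step 4: flows [2->0,1=2,2=3] -> levels [4 7 6 7]
Step 5: flows [2->0,1->2,3->2] -> levels [5 6 7 6]
Step 6: flows [2->0,2->1,2->3] -> levels [6 7 4 7]
Tank 2 first reaches <=4 at step 6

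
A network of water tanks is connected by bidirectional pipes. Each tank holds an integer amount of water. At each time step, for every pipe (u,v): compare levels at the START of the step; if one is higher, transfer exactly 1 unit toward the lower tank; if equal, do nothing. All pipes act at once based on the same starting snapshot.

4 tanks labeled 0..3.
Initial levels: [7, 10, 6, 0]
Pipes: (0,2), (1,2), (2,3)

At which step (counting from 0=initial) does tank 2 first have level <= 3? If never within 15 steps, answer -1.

Step 1: flows [0->2,1->2,2->3] -> levels [6 9 7 1]
Step 2: flows [2->0,1->2,2->3] -> levels [7 8 6 2]
Step 3: flows [0->2,1->2,2->3] -> levels [6 7 7 3]
Step 4: flows [2->0,1=2,2->3] -> levels [7 7 5 4]
Step 5: flows [0->2,1->2,2->3] -> levels [6 6 6 5]
Step 6: flows [0=2,1=2,2->3] -> levels [6 6 5 6]
Step 7: flows [0->2,1->2,3->2] -> levels [5 5 8 5]
Step 8: flows [2->0,2->1,2->3] -> levels [6 6 5 6]
  -> period-2 cycle (repeats step 6); tank 2 never drops to <=3
Tank 2 never reaches <=3 within 15 steps

Answer: -1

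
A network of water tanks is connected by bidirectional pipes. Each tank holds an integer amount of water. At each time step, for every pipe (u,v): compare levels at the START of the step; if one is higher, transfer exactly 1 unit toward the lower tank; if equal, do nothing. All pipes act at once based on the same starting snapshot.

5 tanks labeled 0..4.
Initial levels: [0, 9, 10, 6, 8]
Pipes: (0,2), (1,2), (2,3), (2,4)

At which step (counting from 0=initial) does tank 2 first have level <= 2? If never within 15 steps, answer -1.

Step 1: flows [2->0,2->1,2->3,2->4] -> levels [1 10 6 7 9]
Step 2: flows [2->0,1->2,3->2,4->2] -> levels [2 9 8 6 8]
Step 3: flows [2->0,1->2,2->3,2=4] -> levels [3 8 7 7 8]
Step 4: flows [2->0,1->2,2=3,4->2] -> levels [4 7 8 7 7]
Step 5: flows [2->0,2->1,2->3,2->4] -> levels [5 8 4 8 8]
Step 6: flows [0->2,1->2,3->2,4->2] -> levels [4 7 8 7 7]
  -> period-2 cycle (repeats step 4); tank 2 never drops to <=2
Tank 2 never reaches <=2 within 15 steps

Answer: -1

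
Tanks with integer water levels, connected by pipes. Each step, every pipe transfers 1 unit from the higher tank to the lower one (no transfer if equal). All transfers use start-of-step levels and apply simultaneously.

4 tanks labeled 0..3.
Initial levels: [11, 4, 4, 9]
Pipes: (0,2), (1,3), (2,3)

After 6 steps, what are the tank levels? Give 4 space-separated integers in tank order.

Step 1: flows [0->2,3->1,3->2] -> levels [10 5 6 7]
Step 2: flows [0->2,3->1,3->2] -> levels [9 6 8 5]
Step 3: flows [0->2,1->3,2->3] -> levels [8 5 8 7]
Step 4: flows [0=2,3->1,2->3] -> levels [8 6 7 7]
Step 5: flows [0->2,3->1,2=3] -> levels [7 7 8 6]
Step 6: flows [2->0,1->3,2->3] -> levels [8 6 6 8]

Answer: 8 6 6 8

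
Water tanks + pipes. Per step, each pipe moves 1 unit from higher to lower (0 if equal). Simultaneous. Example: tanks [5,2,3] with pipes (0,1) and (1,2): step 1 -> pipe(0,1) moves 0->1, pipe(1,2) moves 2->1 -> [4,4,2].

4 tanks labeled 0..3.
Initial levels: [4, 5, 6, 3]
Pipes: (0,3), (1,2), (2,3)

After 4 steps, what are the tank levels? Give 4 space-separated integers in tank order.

Step 1: flows [0->3,2->1,2->3] -> levels [3 6 4 5]
Step 2: flows [3->0,1->2,3->2] -> levels [4 5 6 3]
  -> period-2 cycle: step 2 state = step 0 state
  -> state at step 4: (4-0) mod 2 = 0, same as step 0 -> [4 5 6 3]

Answer: 4 5 6 3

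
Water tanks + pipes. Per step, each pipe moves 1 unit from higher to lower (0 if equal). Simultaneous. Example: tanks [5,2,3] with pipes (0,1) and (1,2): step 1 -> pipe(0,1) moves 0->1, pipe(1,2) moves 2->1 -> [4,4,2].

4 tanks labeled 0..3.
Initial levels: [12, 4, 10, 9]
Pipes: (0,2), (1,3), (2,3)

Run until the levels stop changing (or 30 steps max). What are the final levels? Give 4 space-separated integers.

Step 1: flows [0->2,3->1,2->3] -> levels [11 5 10 9]
Step 2: flows [0->2,3->1,2->3] -> levels [10 6 10 9]
Step 3: flows [0=2,3->1,2->3] -> levels [10 7 9 9]
Step 4: flows [0->2,3->1,2=3] -> levels [9 8 10 8]
Step 5: flows [2->0,1=3,2->3] -> levels [10 8 8 9]
Step 6: flows [0->2,3->1,3->2] -> levels [9 9 10 7]
Step 7: flows [2->0,1->3,2->3] -> levels [10 8 8 9]
  -> period-2 cycle: step 7 state = step 5 state; never stabilizes
  -> state at step 30: (30-5) mod 2 = 1, same as step 6 -> [9 9 10 7]

Answer: 9 9 10 7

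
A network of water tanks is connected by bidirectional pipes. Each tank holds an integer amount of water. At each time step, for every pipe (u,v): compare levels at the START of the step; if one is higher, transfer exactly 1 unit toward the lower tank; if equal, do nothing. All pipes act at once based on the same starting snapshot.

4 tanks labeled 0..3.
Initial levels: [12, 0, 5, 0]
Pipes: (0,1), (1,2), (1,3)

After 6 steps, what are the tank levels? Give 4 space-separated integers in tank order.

Answer: 6 3 4 4

Derivation:
Step 1: flows [0->1,2->1,1=3] -> levels [11 2 4 0]
Step 2: flows [0->1,2->1,1->3] -> levels [10 3 3 1]
Step 3: flows [0->1,1=2,1->3] -> levels [9 3 3 2]
Step 4: flows [0->1,1=2,1->3] -> levels [8 3 3 3]
Step 5: flows [0->1,1=2,1=3] -> levels [7 4 3 3]
Step 6: flows [0->1,1->2,1->3] -> levels [6 3 4 4]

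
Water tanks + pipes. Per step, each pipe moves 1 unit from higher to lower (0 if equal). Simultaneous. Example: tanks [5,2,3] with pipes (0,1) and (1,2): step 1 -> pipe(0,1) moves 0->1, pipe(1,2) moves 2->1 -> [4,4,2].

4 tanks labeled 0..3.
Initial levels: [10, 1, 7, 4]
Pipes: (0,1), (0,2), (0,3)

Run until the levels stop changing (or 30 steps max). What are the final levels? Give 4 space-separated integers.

Step 1: flows [0->1,0->2,0->3] -> levels [7 2 8 5]
Step 2: flows [0->1,2->0,0->3] -> levels [6 3 7 6]
Step 3: flows [0->1,2->0,0=3] -> levels [6 4 6 6]
Step 4: flows [0->1,0=2,0=3] -> levels [5 5 6 6]
Step 5: flows [0=1,2->0,3->0] -> levels [7 5 5 5]
Step 6: flows [0->1,0->2,0->3] -> levels [4 6 6 6]
Step 7: flows [1->0,2->0,3->0] -> levels [7 5 5 5]
  -> period-2 cycle: step 7 state = step 5 state; never stabilizes
  -> state at step 30: (30-5) mod 2 = 1, same as step 6 -> [4 6 6 6]

Answer: 4 6 6 6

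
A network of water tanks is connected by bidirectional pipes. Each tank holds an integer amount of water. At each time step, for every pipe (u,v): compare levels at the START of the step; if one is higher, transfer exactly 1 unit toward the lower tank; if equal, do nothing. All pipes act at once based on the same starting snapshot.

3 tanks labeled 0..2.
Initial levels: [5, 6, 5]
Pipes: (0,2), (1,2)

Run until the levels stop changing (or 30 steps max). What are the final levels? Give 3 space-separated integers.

Answer: 6 6 4

Derivation:
Step 1: flows [0=2,1->2] -> levels [5 5 6]
Step 2: flows [2->0,2->1] -> levels [6 6 4]
Step 3: flows [0->2,1->2] -> levels [5 5 6]
  -> period-2 cycle: step 3 state = step 1 state; never stabilizes
  -> state at step 30: (30-1) mod 2 = 1, same as step 2 -> [6 6 4]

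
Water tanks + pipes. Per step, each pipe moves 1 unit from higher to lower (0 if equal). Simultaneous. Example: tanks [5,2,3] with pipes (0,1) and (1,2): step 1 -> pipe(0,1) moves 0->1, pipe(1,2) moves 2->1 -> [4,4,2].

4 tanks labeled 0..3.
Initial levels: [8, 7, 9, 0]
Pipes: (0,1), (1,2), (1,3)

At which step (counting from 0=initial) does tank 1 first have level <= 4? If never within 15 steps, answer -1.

Step 1: flows [0->1,2->1,1->3] -> levels [7 8 8 1]
Step 2: flows [1->0,1=2,1->3] -> levels [8 6 8 2]
Step 3: flows [0->1,2->1,1->3] -> levels [7 7 7 3]
Step 4: flows [0=1,1=2,1->3] -> levels [7 6 7 4]
Step 5: flows [0->1,2->1,1->3] -> levels [6 7 6 5]
Step 6: flows [1->0,1->2,1->3] -> levels [7 4 7 6]
Tank 1 first reaches <=4 at step 6

Answer: 6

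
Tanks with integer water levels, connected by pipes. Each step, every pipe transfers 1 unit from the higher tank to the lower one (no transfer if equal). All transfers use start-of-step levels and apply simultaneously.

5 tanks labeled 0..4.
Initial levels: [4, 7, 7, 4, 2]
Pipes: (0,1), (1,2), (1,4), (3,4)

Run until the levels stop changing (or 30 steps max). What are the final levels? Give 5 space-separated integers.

Step 1: flows [1->0,1=2,1->4,3->4] -> levels [5 5 7 3 4]
Step 2: flows [0=1,2->1,1->4,4->3] -> levels [5 5 6 4 4]
Step 3: flows [0=1,2->1,1->4,3=4] -> levels [5 5 5 4 5]
Step 4: flows [0=1,1=2,1=4,4->3] -> levels [5 5 5 5 4]
Step 5: flows [0=1,1=2,1->4,3->4] -> levels [5 4 5 4 6]
Step 6: flows [0->1,2->1,4->1,4->3] -> levels [4 7 4 5 4]
Step 7: flows [1->0,1->2,1->4,3->4] -> levels [5 4 5 4 6]
  -> period-2 cycle: step 7 state = step 5 state; never stabilizes
  -> state at step 30: (30-5) mod 2 = 1, same as step 6 -> [4 7 4 5 4]

Answer: 4 7 4 5 4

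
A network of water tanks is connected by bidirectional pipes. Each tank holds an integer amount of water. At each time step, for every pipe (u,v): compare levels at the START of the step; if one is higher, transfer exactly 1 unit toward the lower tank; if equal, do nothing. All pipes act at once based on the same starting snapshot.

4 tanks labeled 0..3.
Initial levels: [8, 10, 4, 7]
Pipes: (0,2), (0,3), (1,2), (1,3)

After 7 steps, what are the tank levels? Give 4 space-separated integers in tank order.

Step 1: flows [0->2,0->3,1->2,1->3] -> levels [6 8 6 9]
Step 2: flows [0=2,3->0,1->2,3->1] -> levels [7 8 7 7]
Step 3: flows [0=2,0=3,1->2,1->3] -> levels [7 6 8 8]
Step 4: flows [2->0,3->0,2->1,3->1] -> levels [9 8 6 6]
Step 5: flows [0->2,0->3,1->2,1->3] -> levels [7 6 8 8]
  -> period-2 cycle: step 5 state = step 3 state
  -> state at step 7: (7-3) mod 2 = 0, same as step 3 -> [7 6 8 8]

Answer: 7 6 8 8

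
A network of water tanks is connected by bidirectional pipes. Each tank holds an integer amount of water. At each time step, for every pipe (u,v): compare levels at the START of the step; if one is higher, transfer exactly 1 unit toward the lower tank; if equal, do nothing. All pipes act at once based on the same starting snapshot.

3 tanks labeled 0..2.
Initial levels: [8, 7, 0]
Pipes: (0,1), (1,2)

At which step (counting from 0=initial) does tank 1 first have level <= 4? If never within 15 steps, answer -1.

Step 1: flows [0->1,1->2] -> levels [7 7 1]
Step 2: flows [0=1,1->2] -> levels [7 6 2]
Step 3: flows [0->1,1->2] -> levels [6 6 3]
Step 4: flows [0=1,1->2] -> levels [6 5 4]
Step 5: flows [0->1,1->2] -> levels [5 5 5]
Step 6: flows [0=1,1=2] -> levels [5 5 5]
  -> stable; tank 1 stays at 5 > 4
Tank 1 never reaches <=4 within 15 steps

Answer: -1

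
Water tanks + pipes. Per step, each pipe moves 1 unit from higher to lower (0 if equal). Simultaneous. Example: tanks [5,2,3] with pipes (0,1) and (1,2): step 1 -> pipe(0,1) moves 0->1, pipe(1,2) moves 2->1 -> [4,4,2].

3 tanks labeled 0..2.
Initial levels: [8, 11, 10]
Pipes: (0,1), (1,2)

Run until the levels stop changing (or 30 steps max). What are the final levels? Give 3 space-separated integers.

Step 1: flows [1->0,1->2] -> levels [9 9 11]
Step 2: flows [0=1,2->1] -> levels [9 10 10]
Step 3: flows [1->0,1=2] -> levels [10 9 10]
Step 4: flows [0->1,2->1] -> levels [9 11 9]
Step 5: flows [1->0,1->2] -> levels [10 9 10]
  -> period-2 cycle: step 5 state = step 3 state; never stabilizes
  -> state at step 30: (30-3) mod 2 = 1, same as step 4 -> [9 11 9]

Answer: 9 11 9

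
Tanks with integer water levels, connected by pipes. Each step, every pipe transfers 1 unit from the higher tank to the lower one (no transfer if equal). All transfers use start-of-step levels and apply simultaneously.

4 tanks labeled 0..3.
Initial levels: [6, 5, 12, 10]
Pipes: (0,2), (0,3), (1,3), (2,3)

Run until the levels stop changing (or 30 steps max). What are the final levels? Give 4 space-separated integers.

Step 1: flows [2->0,3->0,3->1,2->3] -> levels [8 6 10 9]
Step 2: flows [2->0,3->0,3->1,2->3] -> levels [10 7 8 8]
Step 3: flows [0->2,0->3,3->1,2=3] -> levels [8 8 9 8]
Step 4: flows [2->0,0=3,1=3,2->3] -> levels [9 8 7 9]
Step 5: flows [0->2,0=3,3->1,3->2] -> levels [8 9 9 7]
Step 6: flows [2->0,0->3,1->3,2->3] -> levels [8 8 7 10]
Step 7: flows [0->2,3->0,3->1,3->2] -> levels [8 9 9 7]
  -> period-2 cycle: step 7 state = step 5 state; never stabilizes
  -> state at step 30: (30-5) mod 2 = 1, same as step 6 -> [8 8 7 10]

Answer: 8 8 7 10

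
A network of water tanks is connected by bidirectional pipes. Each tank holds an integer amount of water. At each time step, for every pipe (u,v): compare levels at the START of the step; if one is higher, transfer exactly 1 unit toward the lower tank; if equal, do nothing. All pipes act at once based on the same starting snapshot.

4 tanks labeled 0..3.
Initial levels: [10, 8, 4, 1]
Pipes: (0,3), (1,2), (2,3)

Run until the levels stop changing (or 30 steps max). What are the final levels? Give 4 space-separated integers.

Answer: 6 6 4 7

Derivation:
Step 1: flows [0->3,1->2,2->3] -> levels [9 7 4 3]
Step 2: flows [0->3,1->2,2->3] -> levels [8 6 4 5]
Step 3: flows [0->3,1->2,3->2] -> levels [7 5 6 5]
Step 4: flows [0->3,2->1,2->3] -> levels [6 6 4 7]
Step 5: flows [3->0,1->2,3->2] -> levels [7 5 6 5]
  -> period-2 cycle: step 5 state = step 3 state; never stabilizes
  -> state at step 30: (30-3) mod 2 = 1, same as step 4 -> [6 6 4 7]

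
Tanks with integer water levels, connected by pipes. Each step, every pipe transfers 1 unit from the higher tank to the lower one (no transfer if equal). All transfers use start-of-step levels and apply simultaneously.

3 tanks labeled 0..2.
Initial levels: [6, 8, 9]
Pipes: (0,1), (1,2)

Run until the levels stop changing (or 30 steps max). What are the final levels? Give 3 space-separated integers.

Step 1: flows [1->0,2->1] -> levels [7 8 8]
Step 2: flows [1->0,1=2] -> levels [8 7 8]
Step 3: flows [0->1,2->1] -> levels [7 9 7]
Step 4: flows [1->0,1->2] -> levels [8 7 8]
  -> period-2 cycle: step 4 state = step 2 state; never stabilizes
  -> state at step 30: (30-2) mod 2 = 0, same as step 2 -> [8 7 8]

Answer: 8 7 8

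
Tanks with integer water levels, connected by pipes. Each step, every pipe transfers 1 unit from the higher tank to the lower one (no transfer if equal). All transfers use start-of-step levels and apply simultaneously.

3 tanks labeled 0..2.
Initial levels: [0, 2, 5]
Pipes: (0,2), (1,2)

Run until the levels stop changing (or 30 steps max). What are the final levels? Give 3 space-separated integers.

Answer: 3 3 1

Derivation:
Step 1: flows [2->0,2->1] -> levels [1 3 3]
Step 2: flows [2->0,1=2] -> levels [2 3 2]
Step 3: flows [0=2,1->2] -> levels [2 2 3]
Step 4: flows [2->0,2->1] -> levels [3 3 1]
Step 5: flows [0->2,1->2] -> levels [2 2 3]
  -> period-2 cycle: step 5 state = step 3 state; never stabilizes
  -> state at step 30: (30-3) mod 2 = 1, same as step 4 -> [3 3 1]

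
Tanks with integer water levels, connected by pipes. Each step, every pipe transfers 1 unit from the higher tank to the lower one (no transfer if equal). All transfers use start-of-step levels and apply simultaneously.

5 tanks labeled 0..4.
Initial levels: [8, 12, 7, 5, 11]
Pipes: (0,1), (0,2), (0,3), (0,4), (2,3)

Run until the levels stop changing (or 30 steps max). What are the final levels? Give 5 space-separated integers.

Step 1: flows [1->0,0->2,0->3,4->0,2->3] -> levels [8 11 7 7 10]
Step 2: flows [1->0,0->2,0->3,4->0,2=3] -> levels [8 10 8 8 9]
Step 3: flows [1->0,0=2,0=3,4->0,2=3] -> levels [10 9 8 8 8]
Step 4: flows [0->1,0->2,0->3,0->4,2=3] -> levels [6 10 9 9 9]
Step 5: flows [1->0,2->0,3->0,4->0,2=3] -> levels [10 9 8 8 8]
  -> period-2 cycle: step 5 state = step 3 state; never stabilizes
  -> state at step 30: (30-3) mod 2 = 1, same as step 4 -> [6 10 9 9 9]

Answer: 6 10 9 9 9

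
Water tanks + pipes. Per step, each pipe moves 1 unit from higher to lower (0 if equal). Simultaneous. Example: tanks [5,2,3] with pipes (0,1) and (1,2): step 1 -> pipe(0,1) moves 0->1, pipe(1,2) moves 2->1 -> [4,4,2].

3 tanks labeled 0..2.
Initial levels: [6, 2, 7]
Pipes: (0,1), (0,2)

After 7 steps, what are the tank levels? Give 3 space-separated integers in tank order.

Answer: 5 5 5

Derivation:
Step 1: flows [0->1,2->0] -> levels [6 3 6]
Step 2: flows [0->1,0=2] -> levels [5 4 6]
Step 3: flows [0->1,2->0] -> levels [5 5 5]
Step 4: flows [0=1,0=2] -> levels [5 5 5]
  -> stable; steps 5..7 unchanged -> [5 5 5]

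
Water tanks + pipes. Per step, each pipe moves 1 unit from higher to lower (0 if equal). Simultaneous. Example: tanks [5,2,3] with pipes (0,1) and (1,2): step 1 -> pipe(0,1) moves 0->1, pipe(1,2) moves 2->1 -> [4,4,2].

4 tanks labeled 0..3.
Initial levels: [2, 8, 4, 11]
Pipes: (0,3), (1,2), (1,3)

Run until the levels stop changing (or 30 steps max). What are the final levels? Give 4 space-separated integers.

Step 1: flows [3->0,1->2,3->1] -> levels [3 8 5 9]
Step 2: flows [3->0,1->2,3->1] -> levels [4 8 6 7]
Step 3: flows [3->0,1->2,1->3] -> levels [5 6 7 7]
Step 4: flows [3->0,2->1,3->1] -> levels [6 8 6 5]
Step 5: flows [0->3,1->2,1->3] -> levels [5 6 7 7]
  -> period-2 cycle: step 5 state = step 3 state; never stabilizes
  -> state at step 30: (30-3) mod 2 = 1, same as step 4 -> [6 8 6 5]

Answer: 6 8 6 5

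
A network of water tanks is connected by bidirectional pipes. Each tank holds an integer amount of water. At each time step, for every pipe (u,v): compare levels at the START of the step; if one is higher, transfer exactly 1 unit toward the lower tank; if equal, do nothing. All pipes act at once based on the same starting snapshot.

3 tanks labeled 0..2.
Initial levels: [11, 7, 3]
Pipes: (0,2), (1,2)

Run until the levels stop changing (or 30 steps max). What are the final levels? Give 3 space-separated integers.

Step 1: flows [0->2,1->2] -> levels [10 6 5]
Step 2: flows [0->2,1->2] -> levels [9 5 7]
Step 3: flows [0->2,2->1] -> levels [8 6 7]
Step 4: flows [0->2,2->1] -> levels [7 7 7]
Step 5: flows [0=2,1=2] -> levels [7 7 7]
  -> stable (no change)

Answer: 7 7 7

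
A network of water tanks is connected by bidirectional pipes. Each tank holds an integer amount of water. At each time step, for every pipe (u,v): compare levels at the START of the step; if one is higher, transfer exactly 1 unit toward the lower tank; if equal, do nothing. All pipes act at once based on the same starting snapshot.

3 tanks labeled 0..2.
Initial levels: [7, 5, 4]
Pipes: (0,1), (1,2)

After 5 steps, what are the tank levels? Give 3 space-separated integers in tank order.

Answer: 6 4 6

Derivation:
Step 1: flows [0->1,1->2] -> levels [6 5 5]
Step 2: flows [0->1,1=2] -> levels [5 6 5]
Step 3: flows [1->0,1->2] -> levels [6 4 6]
Step 4: flows [0->1,2->1] -> levels [5 6 5]
  -> period-2 cycle: step 4 state = step 2 state
  -> state at step 5: (5-2) mod 2 = 1, same as step 3 -> [6 4 6]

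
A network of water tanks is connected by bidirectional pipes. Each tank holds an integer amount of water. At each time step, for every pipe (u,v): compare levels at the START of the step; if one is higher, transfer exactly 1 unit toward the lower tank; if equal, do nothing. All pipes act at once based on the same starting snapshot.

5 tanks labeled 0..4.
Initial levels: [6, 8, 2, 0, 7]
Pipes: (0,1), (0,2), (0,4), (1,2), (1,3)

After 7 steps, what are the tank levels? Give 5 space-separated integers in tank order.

Step 1: flows [1->0,0->2,4->0,1->2,1->3] -> levels [7 5 4 1 6]
Step 2: flows [0->1,0->2,0->4,1->2,1->3] -> levels [4 4 6 2 7]
Step 3: flows [0=1,2->0,4->0,2->1,1->3] -> levels [6 4 4 3 6]
Step 4: flows [0->1,0->2,0=4,1=2,1->3] -> levels [4 4 5 4 6]
Step 5: flows [0=1,2->0,4->0,2->1,1=3] -> levels [6 5 3 4 5]
Step 6: flows [0->1,0->2,0->4,1->2,1->3] -> levels [3 4 5 5 6]
Step 7: flows [1->0,2->0,4->0,2->1,3->1] -> levels [6 5 3 4 5]

Answer: 6 5 3 4 5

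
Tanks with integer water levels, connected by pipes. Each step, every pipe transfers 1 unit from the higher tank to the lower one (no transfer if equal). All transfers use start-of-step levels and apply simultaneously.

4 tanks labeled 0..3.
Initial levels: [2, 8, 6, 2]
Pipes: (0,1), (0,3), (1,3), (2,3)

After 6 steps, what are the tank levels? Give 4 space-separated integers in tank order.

Step 1: flows [1->0,0=3,1->3,2->3] -> levels [3 6 5 4]
Step 2: flows [1->0,3->0,1->3,2->3] -> levels [5 4 4 5]
Step 3: flows [0->1,0=3,3->1,3->2] -> levels [4 6 5 3]
Step 4: flows [1->0,0->3,1->3,2->3] -> levels [4 4 4 6]
Step 5: flows [0=1,3->0,3->1,3->2] -> levels [5 5 5 3]
Step 6: flows [0=1,0->3,1->3,2->3] -> levels [4 4 4 6]

Answer: 4 4 4 6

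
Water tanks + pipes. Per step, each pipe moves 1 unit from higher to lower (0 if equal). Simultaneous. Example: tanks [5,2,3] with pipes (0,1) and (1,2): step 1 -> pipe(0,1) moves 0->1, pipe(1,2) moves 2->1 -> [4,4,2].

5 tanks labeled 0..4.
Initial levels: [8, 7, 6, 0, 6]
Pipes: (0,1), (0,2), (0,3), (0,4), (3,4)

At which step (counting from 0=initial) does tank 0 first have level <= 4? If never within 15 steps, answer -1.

Step 1: flows [0->1,0->2,0->3,0->4,4->3] -> levels [4 8 7 2 6]
Tank 0 first reaches <=4 at step 1

Answer: 1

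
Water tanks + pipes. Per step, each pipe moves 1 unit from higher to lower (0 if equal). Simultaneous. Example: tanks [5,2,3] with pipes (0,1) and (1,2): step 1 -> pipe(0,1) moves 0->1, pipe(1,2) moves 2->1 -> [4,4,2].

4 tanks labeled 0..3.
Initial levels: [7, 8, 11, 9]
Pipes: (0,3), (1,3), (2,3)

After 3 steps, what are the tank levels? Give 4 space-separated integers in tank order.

Answer: 9 9 10 7

Derivation:
Step 1: flows [3->0,3->1,2->3] -> levels [8 9 10 8]
Step 2: flows [0=3,1->3,2->3] -> levels [8 8 9 10]
Step 3: flows [3->0,3->1,3->2] -> levels [9 9 10 7]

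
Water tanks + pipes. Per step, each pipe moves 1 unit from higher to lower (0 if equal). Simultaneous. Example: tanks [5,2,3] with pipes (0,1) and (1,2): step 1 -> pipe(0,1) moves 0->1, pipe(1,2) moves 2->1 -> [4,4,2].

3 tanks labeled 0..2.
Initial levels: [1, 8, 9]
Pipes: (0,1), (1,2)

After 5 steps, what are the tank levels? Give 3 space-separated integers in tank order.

Answer: 6 6 6

Derivation:
Step 1: flows [1->0,2->1] -> levels [2 8 8]
Step 2: flows [1->0,1=2] -> levels [3 7 8]
Step 3: flows [1->0,2->1] -> levels [4 7 7]
Step 4: flows [1->0,1=2] -> levels [5 6 7]
Step 5: flows [1->0,2->1] -> levels [6 6 6]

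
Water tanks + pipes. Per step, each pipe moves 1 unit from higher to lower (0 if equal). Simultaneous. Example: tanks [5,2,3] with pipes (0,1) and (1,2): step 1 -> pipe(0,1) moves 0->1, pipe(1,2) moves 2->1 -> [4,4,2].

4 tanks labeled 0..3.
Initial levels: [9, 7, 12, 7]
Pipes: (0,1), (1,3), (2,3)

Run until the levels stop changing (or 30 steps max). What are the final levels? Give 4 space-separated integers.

Answer: 9 8 8 10

Derivation:
Step 1: flows [0->1,1=3,2->3] -> levels [8 8 11 8]
Step 2: flows [0=1,1=3,2->3] -> levels [8 8 10 9]
Step 3: flows [0=1,3->1,2->3] -> levels [8 9 9 9]
Step 4: flows [1->0,1=3,2=3] -> levels [9 8 9 9]
Step 5: flows [0->1,3->1,2=3] -> levels [8 10 9 8]
Step 6: flows [1->0,1->3,2->3] -> levels [9 8 8 10]
Step 7: flows [0->1,3->1,3->2] -> levels [8 10 9 8]
  -> period-2 cycle: step 7 state = step 5 state; never stabilizes
  -> state at step 30: (30-5) mod 2 = 1, same as step 6 -> [9 8 8 10]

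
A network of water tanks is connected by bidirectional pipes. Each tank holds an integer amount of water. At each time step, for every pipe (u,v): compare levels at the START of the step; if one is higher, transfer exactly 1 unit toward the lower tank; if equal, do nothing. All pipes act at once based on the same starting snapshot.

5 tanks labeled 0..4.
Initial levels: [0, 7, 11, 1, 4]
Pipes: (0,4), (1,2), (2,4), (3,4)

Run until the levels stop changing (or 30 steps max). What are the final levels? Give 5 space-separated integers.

Step 1: flows [4->0,2->1,2->4,4->3] -> levels [1 8 9 2 3]
Step 2: flows [4->0,2->1,2->4,4->3] -> levels [2 9 7 3 2]
Step 3: flows [0=4,1->2,2->4,3->4] -> levels [2 8 7 2 4]
Step 4: flows [4->0,1->2,2->4,4->3] -> levels [3 7 7 3 3]
Step 5: flows [0=4,1=2,2->4,3=4] -> levels [3 7 6 3 4]
Step 6: flows [4->0,1->2,2->4,4->3] -> levels [4 6 6 4 3]
Step 7: flows [0->4,1=2,2->4,3->4] -> levels [3 6 5 3 6]
Step 8: flows [4->0,1->2,4->2,4->3] -> levels [4 5 7 4 3]
Step 9: flows [0->4,2->1,2->4,3->4] -> levels [3 6 5 3 6]
  -> period-2 cycle: step 9 state = step 7 state; never stabilizes
  -> state at step 30: (30-7) mod 2 = 1, same as step 8 -> [4 5 7 4 3]

Answer: 4 5 7 4 3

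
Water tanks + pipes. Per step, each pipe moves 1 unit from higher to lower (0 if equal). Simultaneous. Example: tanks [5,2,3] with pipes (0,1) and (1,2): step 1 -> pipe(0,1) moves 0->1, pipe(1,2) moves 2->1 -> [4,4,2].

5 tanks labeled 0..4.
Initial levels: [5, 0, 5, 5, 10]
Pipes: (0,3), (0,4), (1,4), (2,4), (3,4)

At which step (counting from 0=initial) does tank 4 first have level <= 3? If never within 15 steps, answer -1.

Step 1: flows [0=3,4->0,4->1,4->2,4->3] -> levels [6 1 6 6 6]
Step 2: flows [0=3,0=4,4->1,2=4,3=4] -> levels [6 2 6 6 5]
Step 3: flows [0=3,0->4,4->1,2->4,3->4] -> levels [5 3 5 5 7]
Step 4: flows [0=3,4->0,4->1,4->2,4->3] -> levels [6 4 6 6 3]
Tank 4 first reaches <=3 at step 4

Answer: 4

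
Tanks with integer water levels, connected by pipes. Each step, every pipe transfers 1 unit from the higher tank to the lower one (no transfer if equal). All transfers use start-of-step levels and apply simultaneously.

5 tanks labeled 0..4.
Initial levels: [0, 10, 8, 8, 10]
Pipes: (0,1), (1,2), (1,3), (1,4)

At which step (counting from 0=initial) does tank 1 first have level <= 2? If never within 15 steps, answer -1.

Step 1: flows [1->0,1->2,1->3,1=4] -> levels [1 7 9 9 10]
Step 2: flows [1->0,2->1,3->1,4->1] -> levels [2 9 8 8 9]
Step 3: flows [1->0,1->2,1->3,1=4] -> levels [3 6 9 9 9]
Step 4: flows [1->0,2->1,3->1,4->1] -> levels [4 8 8 8 8]
Step 5: flows [1->0,1=2,1=3,1=4] -> levels [5 7 8 8 8]
Step 6: flows [1->0,2->1,3->1,4->1] -> levels [6 9 7 7 7]
Step 7: flows [1->0,1->2,1->3,1->4] -> levels [7 5 8 8 8]
Step 8: flows [0->1,2->1,3->1,4->1] -> levels [6 9 7 7 7]
  -> period-2 cycle (repeats step 6); tank 1 never drops to <=2
Tank 1 never reaches <=2 within 15 steps

Answer: -1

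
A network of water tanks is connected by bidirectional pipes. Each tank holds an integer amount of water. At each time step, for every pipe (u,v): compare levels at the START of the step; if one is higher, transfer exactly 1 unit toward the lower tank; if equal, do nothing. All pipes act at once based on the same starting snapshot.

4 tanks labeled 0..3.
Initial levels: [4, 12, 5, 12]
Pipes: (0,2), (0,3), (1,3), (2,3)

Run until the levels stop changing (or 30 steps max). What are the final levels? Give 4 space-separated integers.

Answer: 8 9 9 7

Derivation:
Step 1: flows [2->0,3->0,1=3,3->2] -> levels [6 12 5 10]
Step 2: flows [0->2,3->0,1->3,3->2] -> levels [6 11 7 9]
Step 3: flows [2->0,3->0,1->3,3->2] -> levels [8 10 7 8]
Step 4: flows [0->2,0=3,1->3,3->2] -> levels [7 9 9 8]
Step 5: flows [2->0,3->0,1->3,2->3] -> levels [9 8 7 9]
Step 6: flows [0->2,0=3,3->1,3->2] -> levels [8 9 9 7]
Step 7: flows [2->0,0->3,1->3,2->3] -> levels [8 8 7 10]
Step 8: flows [0->2,3->0,3->1,3->2] -> levels [8 9 9 7]
  -> period-2 cycle: step 8 state = step 6 state; never stabilizes
  -> state at step 30: (30-6) mod 2 = 0, same as step 6 -> [8 9 9 7]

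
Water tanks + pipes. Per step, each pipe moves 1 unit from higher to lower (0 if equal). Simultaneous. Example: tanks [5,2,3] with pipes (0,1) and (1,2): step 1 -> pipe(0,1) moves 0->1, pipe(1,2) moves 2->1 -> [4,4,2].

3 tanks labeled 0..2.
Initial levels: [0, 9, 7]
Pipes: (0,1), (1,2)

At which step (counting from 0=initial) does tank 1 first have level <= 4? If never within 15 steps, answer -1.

Step 1: flows [1->0,1->2] -> levels [1 7 8]
Step 2: flows [1->0,2->1] -> levels [2 7 7]
Step 3: flows [1->0,1=2] -> levels [3 6 7]
Step 4: flows [1->0,2->1] -> levels [4 6 6]
Step 5: flows [1->0,1=2] -> levels [5 5 6]
Step 6: flows [0=1,2->1] -> levels [5 6 5]
Step 7: flows [1->0,1->2] -> levels [6 4 6]
Tank 1 first reaches <=4 at step 7

Answer: 7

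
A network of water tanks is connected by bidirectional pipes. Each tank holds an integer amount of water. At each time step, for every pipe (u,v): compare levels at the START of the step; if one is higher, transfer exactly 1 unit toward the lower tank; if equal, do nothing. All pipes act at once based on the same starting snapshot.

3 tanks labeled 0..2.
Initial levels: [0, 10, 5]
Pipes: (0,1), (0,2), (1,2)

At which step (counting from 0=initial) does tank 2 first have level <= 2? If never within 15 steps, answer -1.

Step 1: flows [1->0,2->0,1->2] -> levels [2 8 5]
Step 2: flows [1->0,2->0,1->2] -> levels [4 6 5]
Step 3: flows [1->0,2->0,1->2] -> levels [6 4 5]
Step 4: flows [0->1,0->2,2->1] -> levels [4 6 5]
  -> period-2 cycle (repeats step 2); tank 2 never drops to <=2
Tank 2 never reaches <=2 within 15 steps

Answer: -1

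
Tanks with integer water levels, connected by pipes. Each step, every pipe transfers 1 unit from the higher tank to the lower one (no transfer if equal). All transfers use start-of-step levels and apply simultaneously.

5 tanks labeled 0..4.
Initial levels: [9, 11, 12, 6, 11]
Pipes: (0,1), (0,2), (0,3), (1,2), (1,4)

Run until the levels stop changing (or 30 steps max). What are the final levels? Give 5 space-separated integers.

Answer: 11 8 10 9 11

Derivation:
Step 1: flows [1->0,2->0,0->3,2->1,1=4] -> levels [10 11 10 7 11]
Step 2: flows [1->0,0=2,0->3,1->2,1=4] -> levels [10 9 11 8 11]
Step 3: flows [0->1,2->0,0->3,2->1,4->1] -> levels [9 12 9 9 10]
Step 4: flows [1->0,0=2,0=3,1->2,1->4] -> levels [10 9 10 9 11]
Step 5: flows [0->1,0=2,0->3,2->1,4->1] -> levels [8 12 9 10 10]
Step 6: flows [1->0,2->0,3->0,1->2,1->4] -> levels [11 9 9 9 11]
Step 7: flows [0->1,0->2,0->3,1=2,4->1] -> levels [8 11 10 10 10]
Step 8: flows [1->0,2->0,3->0,1->2,1->4] -> levels [11 8 10 9 11]
Step 9: flows [0->1,0->2,0->3,2->1,4->1] -> levels [8 11 10 10 10]
  -> period-2 cycle: step 9 state = step 7 state; never stabilizes
  -> state at step 30: (30-7) mod 2 = 1, same as step 8 -> [11 8 10 9 11]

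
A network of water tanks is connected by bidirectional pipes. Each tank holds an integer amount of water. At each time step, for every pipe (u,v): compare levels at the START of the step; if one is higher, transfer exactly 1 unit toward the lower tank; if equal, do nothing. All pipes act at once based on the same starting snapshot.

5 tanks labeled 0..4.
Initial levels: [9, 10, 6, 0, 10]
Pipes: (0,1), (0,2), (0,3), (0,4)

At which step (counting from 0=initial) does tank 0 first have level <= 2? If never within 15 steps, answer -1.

Step 1: flows [1->0,0->2,0->3,4->0] -> levels [9 9 7 1 9]
Step 2: flows [0=1,0->2,0->3,0=4] -> levels [7 9 8 2 9]
Step 3: flows [1->0,2->0,0->3,4->0] -> levels [9 8 7 3 8]
Step 4: flows [0->1,0->2,0->3,0->4] -> levels [5 9 8 4 9]
Step 5: flows [1->0,2->0,0->3,4->0] -> levels [7 8 7 5 8]
Step 6: flows [1->0,0=2,0->3,4->0] -> levels [8 7 7 6 7]
Step 7: flows [0->1,0->2,0->3,0->4] -> levels [4 8 8 7 8]
Step 8: flows [1->0,2->0,3->0,4->0] -> levels [8 7 7 6 7]
  -> period-2 cycle (repeats step 6); tank 0 never drops to <=2
Tank 0 never reaches <=2 within 15 steps

Answer: -1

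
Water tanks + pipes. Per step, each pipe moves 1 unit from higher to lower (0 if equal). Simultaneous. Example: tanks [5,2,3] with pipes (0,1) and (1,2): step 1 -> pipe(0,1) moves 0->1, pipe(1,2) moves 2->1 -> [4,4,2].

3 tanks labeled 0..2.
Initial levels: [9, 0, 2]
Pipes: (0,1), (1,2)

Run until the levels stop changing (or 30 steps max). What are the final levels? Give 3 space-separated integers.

Answer: 4 3 4

Derivation:
Step 1: flows [0->1,2->1] -> levels [8 2 1]
Step 2: flows [0->1,1->2] -> levels [7 2 2]
Step 3: flows [0->1,1=2] -> levels [6 3 2]
Step 4: flows [0->1,1->2] -> levels [5 3 3]
Step 5: flows [0->1,1=2] -> levels [4 4 3]
Step 6: flows [0=1,1->2] -> levels [4 3 4]
Step 7: flows [0->1,2->1] -> levels [3 5 3]
Step 8: flows [1->0,1->2] -> levels [4 3 4]
  -> period-2 cycle: step 8 state = step 6 state; never stabilizes
  -> state at step 30: (30-6) mod 2 = 0, same as step 6 -> [4 3 4]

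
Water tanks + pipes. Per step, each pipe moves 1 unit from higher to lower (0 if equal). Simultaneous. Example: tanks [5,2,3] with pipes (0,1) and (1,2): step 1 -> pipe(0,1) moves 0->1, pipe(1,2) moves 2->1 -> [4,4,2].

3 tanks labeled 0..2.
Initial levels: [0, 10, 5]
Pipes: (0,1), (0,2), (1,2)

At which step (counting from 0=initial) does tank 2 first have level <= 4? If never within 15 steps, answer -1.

Step 1: flows [1->0,2->0,1->2] -> levels [2 8 5]
Step 2: flows [1->0,2->0,1->2] -> levels [4 6 5]
Step 3: flows [1->0,2->0,1->2] -> levels [6 4 5]
Step 4: flows [0->1,0->2,2->1] -> levels [4 6 5]
  -> period-2 cycle (repeats step 2); tank 2 never drops to <=4
Tank 2 never reaches <=4 within 15 steps

Answer: -1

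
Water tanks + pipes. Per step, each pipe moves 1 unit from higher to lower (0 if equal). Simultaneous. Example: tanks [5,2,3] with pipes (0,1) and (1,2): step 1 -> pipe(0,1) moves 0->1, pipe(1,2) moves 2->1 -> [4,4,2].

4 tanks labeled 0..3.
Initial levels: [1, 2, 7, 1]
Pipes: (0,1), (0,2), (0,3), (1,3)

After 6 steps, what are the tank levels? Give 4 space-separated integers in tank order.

Answer: 2 3 3 3

Derivation:
Step 1: flows [1->0,2->0,0=3,1->3] -> levels [3 0 6 2]
Step 2: flows [0->1,2->0,0->3,3->1] -> levels [2 2 5 2]
Step 3: flows [0=1,2->0,0=3,1=3] -> levels [3 2 4 2]
Step 4: flows [0->1,2->0,0->3,1=3] -> levels [2 3 3 3]
Step 5: flows [1->0,2->0,3->0,1=3] -> levels [5 2 2 2]
Step 6: flows [0->1,0->2,0->3,1=3] -> levels [2 3 3 3]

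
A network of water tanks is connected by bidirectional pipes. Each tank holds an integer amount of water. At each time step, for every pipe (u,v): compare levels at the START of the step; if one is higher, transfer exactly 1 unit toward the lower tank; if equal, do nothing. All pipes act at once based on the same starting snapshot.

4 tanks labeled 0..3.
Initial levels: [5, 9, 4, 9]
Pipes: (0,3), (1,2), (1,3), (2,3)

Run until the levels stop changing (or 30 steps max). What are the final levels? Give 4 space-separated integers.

Step 1: flows [3->0,1->2,1=3,3->2] -> levels [6 8 6 7]
Step 2: flows [3->0,1->2,1->3,3->2] -> levels [7 6 8 6]
Step 3: flows [0->3,2->1,1=3,2->3] -> levels [6 7 6 8]
Step 4: flows [3->0,1->2,3->1,3->2] -> levels [7 7 8 5]
Step 5: flows [0->3,2->1,1->3,2->3] -> levels [6 7 6 8]
  -> period-2 cycle: step 5 state = step 3 state; never stabilizes
  -> state at step 30: (30-3) mod 2 = 1, same as step 4 -> [7 7 8 5]

Answer: 7 7 8 5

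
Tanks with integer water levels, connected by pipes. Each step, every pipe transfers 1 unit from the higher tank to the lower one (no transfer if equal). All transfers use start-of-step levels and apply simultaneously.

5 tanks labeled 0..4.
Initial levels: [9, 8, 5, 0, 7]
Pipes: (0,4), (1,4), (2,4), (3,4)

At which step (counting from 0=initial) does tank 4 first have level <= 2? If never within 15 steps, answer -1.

Answer: -1

Derivation:
Step 1: flows [0->4,1->4,4->2,4->3] -> levels [8 7 6 1 7]
Step 2: flows [0->4,1=4,4->2,4->3] -> levels [7 7 7 2 6]
Step 3: flows [0->4,1->4,2->4,4->3] -> levels [6 6 6 3 8]
Step 4: flows [4->0,4->1,4->2,4->3] -> levels [7 7 7 4 4]
Step 5: flows [0->4,1->4,2->4,3=4] -> levels [6 6 6 4 7]
Step 6: flows [4->0,4->1,4->2,4->3] -> levels [7 7 7 5 3]
Step 7: flows [0->4,1->4,2->4,3->4] -> levels [6 6 6 4 7]
  -> period-2 cycle (repeats step 5); tank 4 never drops to <=2
Tank 4 never reaches <=2 within 15 steps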